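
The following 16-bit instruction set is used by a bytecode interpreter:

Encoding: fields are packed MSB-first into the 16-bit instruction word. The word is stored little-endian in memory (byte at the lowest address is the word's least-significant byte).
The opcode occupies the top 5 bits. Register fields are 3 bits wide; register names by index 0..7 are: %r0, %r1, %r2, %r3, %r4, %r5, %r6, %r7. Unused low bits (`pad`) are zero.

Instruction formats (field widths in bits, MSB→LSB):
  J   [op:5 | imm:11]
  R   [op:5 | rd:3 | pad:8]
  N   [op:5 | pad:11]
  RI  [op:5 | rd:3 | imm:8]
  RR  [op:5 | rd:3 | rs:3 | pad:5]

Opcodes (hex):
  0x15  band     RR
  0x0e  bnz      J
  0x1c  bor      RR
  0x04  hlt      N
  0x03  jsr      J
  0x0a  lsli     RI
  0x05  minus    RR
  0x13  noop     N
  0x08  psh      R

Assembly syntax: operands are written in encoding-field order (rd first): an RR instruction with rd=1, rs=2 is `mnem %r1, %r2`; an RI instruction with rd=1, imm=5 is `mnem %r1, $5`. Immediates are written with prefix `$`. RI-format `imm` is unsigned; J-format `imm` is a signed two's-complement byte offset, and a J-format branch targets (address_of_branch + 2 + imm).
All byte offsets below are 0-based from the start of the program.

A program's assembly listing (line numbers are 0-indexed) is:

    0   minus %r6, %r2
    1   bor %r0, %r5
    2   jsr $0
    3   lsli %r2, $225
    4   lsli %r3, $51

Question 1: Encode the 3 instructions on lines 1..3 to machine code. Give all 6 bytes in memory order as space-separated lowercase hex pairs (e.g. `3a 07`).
1. bor fields op=0x1c:5|rd=0:3|rs=5:3|pad=0:5 → word e0a0h → a0 e0
2. jsr fields op=0x3:5|imm=0:11 → word 1800h → 00 18
3. lsli fields op=0xa:5|rd=2:3|imm=225:8 → word 52e1h → e1 52

a0 e0 00 18 e1 52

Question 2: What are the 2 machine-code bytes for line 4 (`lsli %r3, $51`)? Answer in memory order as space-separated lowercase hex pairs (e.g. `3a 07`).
33 53

line 4 (lsli): pack op=0xa:5|rd=3:3|imm=51:8 = 0x5333; little→ 33 53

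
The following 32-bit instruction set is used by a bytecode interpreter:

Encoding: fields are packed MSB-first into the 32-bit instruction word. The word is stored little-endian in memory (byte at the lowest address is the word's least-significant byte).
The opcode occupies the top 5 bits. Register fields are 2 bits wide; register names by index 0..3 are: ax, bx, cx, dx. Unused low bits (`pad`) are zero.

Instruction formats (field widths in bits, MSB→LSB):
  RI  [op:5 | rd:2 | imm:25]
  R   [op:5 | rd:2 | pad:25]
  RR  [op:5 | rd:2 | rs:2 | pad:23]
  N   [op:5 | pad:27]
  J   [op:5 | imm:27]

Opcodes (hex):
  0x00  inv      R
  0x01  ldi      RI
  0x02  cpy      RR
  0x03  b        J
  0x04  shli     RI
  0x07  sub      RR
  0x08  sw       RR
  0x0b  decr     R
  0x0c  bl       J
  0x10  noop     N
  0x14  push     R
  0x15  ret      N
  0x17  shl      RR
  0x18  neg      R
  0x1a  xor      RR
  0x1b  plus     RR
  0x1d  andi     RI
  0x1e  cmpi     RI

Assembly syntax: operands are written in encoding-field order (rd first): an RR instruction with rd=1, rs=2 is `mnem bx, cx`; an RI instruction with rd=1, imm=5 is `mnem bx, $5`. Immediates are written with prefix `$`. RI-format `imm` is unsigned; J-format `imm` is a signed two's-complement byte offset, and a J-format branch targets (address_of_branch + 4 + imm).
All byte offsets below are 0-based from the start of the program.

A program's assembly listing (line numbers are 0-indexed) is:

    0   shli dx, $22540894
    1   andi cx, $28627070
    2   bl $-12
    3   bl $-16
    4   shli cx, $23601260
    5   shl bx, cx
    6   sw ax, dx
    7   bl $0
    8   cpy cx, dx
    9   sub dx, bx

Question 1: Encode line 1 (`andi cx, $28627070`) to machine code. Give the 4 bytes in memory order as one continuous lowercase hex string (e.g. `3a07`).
line 1 (andi): pack op=0x1d:5|rd=2:2|imm=28627070:25 = 0xedb4d07e; little→ 7e d0 b4 ed

7ed0b4ed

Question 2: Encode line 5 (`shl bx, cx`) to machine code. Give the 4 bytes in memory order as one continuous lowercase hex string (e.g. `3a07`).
000000bb

L5: shl op=0x17:5|rd=1:2|rs=2:2|pad=0:23 ⇒ 0xbb000000 ⇒ little 00 00 00 bb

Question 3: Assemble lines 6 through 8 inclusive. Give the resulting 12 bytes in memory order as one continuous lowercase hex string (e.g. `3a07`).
line 6 (sw): pack op=0x8:5|rd=0:2|rs=3:2|pad=0:23 = 0x41800000; little→ 00 00 80 41
line 7 (bl): pack op=0xc:5|imm=0:27 = 0x60000000; little→ 00 00 00 60
line 8 (cpy): pack op=0x2:5|rd=2:2|rs=3:2|pad=0:23 = 0x15800000; little→ 00 00 80 15

000080410000006000008015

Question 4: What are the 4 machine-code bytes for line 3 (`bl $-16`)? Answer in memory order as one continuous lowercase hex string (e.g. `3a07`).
line 3 (bl): pack op=0xc:5|imm=-16:27 = 0x67fffff0; little→ f0 ff ff 67

f0ffff67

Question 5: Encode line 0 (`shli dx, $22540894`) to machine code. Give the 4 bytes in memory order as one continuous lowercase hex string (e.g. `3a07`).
5ef25727

L0: shli op=0x4:5|rd=3:2|imm=22540894:25 ⇒ 0x2757f25e ⇒ little 5e f2 57 27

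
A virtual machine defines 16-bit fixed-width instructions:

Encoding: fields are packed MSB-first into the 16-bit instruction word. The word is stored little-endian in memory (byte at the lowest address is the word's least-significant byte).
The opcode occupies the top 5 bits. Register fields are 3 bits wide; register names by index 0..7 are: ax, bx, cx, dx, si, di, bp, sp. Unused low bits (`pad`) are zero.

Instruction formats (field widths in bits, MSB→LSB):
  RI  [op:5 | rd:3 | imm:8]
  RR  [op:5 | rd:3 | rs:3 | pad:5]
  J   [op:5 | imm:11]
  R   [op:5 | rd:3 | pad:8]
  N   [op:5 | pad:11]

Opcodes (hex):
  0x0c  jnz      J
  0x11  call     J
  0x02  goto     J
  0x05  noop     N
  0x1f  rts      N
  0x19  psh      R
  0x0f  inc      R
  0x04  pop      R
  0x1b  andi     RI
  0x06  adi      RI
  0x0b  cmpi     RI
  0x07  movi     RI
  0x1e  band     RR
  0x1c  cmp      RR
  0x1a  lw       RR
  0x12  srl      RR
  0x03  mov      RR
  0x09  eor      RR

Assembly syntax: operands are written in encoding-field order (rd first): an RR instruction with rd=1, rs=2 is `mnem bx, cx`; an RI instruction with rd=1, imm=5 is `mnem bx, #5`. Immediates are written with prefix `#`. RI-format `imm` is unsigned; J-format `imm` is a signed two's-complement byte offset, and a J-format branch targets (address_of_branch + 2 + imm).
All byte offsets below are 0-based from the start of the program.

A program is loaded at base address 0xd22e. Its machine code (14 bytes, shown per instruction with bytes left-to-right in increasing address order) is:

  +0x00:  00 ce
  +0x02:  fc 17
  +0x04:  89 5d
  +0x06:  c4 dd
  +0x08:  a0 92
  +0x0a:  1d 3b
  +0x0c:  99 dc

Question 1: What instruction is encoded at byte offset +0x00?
+0x00: 00 ce ⇒ word 0xce00 (little)
  opcode bits[15:11]=0x19: psh/R
  rd@[10:8]=0x6 ⇒ bp

psh bp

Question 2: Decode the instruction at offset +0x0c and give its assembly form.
[0c] 99 dc → 0xdc99
  top 5b → 0x1b → andi [RI]
  rd@[10:8]=0x4 ⇒ si
  imm@[7:0]=0x99 ⇒ #153

andi si, #153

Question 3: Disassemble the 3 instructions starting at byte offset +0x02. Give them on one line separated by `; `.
off 0x02: read fc 17 as little → 0x17fc
  op=0x17fc>>11=0x2 ⇒ goto (J)
  [10:0] imm=2044 (s11→-4) = #-4
off 0x04: read 89 5d as little → 0x5d89
  op=0x5d89>>11=0xb ⇒ cmpi (RI)
  [10:8] rd=5 = di
  [7:0] imm=137 = #137
off 0x06: read c4 dd as little → 0xddc4
  op=0xddc4>>11=0x1b ⇒ andi (RI)
  [10:8] rd=5 = di
  [7:0] imm=196 = #196

goto #-4; cmpi di, #137; andi di, #196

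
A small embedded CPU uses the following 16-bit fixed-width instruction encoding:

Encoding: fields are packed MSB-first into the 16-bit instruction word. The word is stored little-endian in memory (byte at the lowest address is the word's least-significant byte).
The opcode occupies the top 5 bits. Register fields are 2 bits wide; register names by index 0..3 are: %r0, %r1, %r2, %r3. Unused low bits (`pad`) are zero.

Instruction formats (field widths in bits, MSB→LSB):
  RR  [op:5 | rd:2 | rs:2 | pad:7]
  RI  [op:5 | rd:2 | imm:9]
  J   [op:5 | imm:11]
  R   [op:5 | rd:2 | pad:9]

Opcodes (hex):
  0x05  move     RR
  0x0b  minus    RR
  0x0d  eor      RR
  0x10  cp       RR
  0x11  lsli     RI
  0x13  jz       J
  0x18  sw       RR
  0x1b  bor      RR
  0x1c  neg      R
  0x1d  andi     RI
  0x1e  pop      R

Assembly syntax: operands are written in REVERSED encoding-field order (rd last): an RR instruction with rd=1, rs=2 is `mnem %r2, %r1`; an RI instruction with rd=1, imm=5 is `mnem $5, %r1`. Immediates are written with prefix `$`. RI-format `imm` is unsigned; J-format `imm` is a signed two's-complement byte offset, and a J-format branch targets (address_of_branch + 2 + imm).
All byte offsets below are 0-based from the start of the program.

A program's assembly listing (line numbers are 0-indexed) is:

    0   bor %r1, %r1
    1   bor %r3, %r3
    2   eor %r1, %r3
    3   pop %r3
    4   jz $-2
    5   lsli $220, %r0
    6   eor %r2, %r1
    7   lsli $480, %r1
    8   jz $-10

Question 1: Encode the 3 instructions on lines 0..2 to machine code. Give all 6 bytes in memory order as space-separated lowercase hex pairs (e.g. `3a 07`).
L0: bor op=0x1b:5|rd=1:2|rs=1:2|pad=0:7 ⇒ 0xda80 ⇒ little 80 da
L1: bor op=0x1b:5|rd=3:2|rs=3:2|pad=0:7 ⇒ 0xdf80 ⇒ little 80 df
L2: eor op=0xd:5|rd=3:2|rs=1:2|pad=0:7 ⇒ 0x6e80 ⇒ little 80 6e

80 da 80 df 80 6e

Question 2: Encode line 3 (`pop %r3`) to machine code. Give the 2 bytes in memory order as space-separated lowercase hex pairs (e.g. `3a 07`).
00 f6

L3: pop op=0x1e:5|rd=3:2|pad=0:9 ⇒ 0xf600 ⇒ little 00 f6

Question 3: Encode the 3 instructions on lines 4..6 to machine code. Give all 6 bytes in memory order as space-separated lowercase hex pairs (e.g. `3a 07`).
fe 9f dc 88 00 6b

L4: jz op=0x13:5|imm=-2:11 ⇒ 0x9ffe ⇒ little fe 9f
L5: lsli op=0x11:5|rd=0:2|imm=220:9 ⇒ 0x88dc ⇒ little dc 88
L6: eor op=0xd:5|rd=1:2|rs=2:2|pad=0:7 ⇒ 0x6b00 ⇒ little 00 6b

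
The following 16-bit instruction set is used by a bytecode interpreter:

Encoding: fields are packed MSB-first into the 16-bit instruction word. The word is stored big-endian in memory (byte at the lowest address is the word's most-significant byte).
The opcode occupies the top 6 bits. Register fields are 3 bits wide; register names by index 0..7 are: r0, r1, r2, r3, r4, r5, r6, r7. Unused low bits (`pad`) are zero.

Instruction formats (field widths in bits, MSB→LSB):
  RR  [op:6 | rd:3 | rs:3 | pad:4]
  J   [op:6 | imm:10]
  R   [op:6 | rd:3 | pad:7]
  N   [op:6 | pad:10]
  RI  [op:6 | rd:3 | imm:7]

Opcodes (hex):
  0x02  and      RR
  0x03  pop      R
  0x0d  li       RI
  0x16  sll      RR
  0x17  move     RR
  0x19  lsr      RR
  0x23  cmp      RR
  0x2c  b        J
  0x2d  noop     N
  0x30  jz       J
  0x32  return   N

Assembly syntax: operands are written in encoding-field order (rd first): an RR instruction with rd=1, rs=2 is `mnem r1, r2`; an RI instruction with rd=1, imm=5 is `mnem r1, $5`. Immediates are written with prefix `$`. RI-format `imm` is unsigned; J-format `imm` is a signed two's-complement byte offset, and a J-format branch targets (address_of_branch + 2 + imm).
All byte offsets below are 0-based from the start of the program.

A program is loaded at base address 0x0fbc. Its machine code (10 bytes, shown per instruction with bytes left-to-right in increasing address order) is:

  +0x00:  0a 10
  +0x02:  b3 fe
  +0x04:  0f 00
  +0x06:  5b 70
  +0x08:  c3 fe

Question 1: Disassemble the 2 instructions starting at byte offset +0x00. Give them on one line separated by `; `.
@+00  big-endian(0a 10) = 0x0a10
  top 6b → 0x2 → and [RR]
  rd@[9:7]=0x4 ⇒ r4
  rs@[6:4]=0x1 ⇒ r1
@+02  big-endian(b3 fe) = 0xb3fe
  top 6b → 0x2c → b [J]
  imm@[9:0]=0x3fe (s10→-2) ⇒ $-2

and r4, r1; b $-2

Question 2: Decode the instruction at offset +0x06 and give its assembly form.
sll r6, r7

[06] 5b 70 → 0x5b70
  opcode bits[15:10]=0x16: sll/RR
  [9:7] rd=6 = r6
  [6:4] rs=7 = r7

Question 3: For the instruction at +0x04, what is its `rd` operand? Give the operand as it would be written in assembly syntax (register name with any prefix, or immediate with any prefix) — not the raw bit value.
@+04  big-endian(0f 00) = 0x0f00
  opcode bits[15:10]=0x3: pop/R
  rd@[9:7]=0x6 ⇒ r6

r6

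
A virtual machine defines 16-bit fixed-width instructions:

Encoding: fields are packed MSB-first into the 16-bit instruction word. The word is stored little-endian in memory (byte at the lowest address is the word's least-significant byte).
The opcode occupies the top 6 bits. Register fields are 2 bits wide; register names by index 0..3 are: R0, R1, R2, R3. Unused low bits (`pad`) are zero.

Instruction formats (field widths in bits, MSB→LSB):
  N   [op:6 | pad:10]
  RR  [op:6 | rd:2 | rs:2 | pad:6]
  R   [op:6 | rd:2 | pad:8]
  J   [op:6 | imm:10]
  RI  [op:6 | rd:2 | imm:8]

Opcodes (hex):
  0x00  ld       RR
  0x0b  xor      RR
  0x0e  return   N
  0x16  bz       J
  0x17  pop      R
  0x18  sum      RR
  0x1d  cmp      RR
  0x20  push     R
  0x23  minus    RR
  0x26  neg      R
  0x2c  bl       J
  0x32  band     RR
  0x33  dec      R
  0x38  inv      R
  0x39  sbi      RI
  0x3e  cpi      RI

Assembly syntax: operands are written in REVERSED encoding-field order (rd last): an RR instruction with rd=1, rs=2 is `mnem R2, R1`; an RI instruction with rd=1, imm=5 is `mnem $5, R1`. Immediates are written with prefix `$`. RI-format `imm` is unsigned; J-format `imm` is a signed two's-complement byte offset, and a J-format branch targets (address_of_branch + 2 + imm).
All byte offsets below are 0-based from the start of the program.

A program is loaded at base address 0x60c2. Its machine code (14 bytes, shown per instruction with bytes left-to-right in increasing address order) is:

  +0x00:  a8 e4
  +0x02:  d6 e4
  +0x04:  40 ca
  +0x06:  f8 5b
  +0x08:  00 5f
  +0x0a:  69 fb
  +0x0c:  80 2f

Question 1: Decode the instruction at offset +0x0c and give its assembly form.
xor R2, R3

[0c] 80 2f → 0x2f80
  op=0x2f80>>10=0xb ⇒ xor (RR)
  [9:8] rd=3 = R3
  [7:6] rs=2 = R2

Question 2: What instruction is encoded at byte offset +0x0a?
off 0x0a: read 69 fb as little → 0xfb69
  opcode bits[15:10]=0x3e: cpi/RI
  [9:8] rd=3 = R3
  [7:0] imm=105 = $105

cpi $105, R3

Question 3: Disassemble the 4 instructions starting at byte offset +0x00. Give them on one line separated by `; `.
sbi $168, R0; sbi $214, R0; band R1, R2; bz $-8

+0x00: a8 e4 ⇒ word 0xe4a8 (little)
  top 6b → 0x39 → sbi [RI]
  [9:8] rd=0 = R0
  [7:0] imm=168 = $168
+0x02: d6 e4 ⇒ word 0xe4d6 (little)
  top 6b → 0x39 → sbi [RI]
  [9:8] rd=0 = R0
  [7:0] imm=214 = $214
+0x04: 40 ca ⇒ word 0xca40 (little)
  top 6b → 0x32 → band [RR]
  [9:8] rd=2 = R2
  [7:6] rs=1 = R1
+0x06: f8 5b ⇒ word 0x5bf8 (little)
  top 6b → 0x16 → bz [J]
  [9:0] imm=1016 (s10→-8) = $-8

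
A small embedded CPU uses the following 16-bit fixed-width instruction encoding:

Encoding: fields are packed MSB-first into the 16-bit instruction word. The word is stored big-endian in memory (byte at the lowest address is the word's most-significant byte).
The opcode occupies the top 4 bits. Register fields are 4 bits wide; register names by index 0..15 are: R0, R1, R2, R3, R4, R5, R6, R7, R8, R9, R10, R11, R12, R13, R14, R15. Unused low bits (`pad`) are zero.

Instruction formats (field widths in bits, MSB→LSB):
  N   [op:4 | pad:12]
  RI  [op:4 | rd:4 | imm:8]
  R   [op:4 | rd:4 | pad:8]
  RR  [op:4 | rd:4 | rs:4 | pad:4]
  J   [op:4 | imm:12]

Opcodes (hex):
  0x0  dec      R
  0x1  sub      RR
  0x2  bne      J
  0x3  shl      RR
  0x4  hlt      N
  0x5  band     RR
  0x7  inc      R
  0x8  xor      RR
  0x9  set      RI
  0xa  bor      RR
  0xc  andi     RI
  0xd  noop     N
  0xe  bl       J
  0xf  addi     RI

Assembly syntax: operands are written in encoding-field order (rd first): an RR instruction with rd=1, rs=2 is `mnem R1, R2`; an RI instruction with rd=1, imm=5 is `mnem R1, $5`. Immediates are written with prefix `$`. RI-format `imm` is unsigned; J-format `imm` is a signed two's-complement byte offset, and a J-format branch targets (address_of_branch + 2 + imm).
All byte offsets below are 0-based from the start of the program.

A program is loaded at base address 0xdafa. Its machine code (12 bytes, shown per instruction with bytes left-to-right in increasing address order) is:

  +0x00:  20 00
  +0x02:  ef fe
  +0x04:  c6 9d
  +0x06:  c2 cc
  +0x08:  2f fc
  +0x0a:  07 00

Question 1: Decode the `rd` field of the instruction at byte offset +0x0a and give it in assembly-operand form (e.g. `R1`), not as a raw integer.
R7

[0a] 07 00 → 0x0700
  top 4b → 0x0 → dec [R]
  rd: (w>>8)&0xf=0x7 → R7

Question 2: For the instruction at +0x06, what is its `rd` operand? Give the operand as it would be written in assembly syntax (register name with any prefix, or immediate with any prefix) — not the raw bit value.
R2

@+06  big-endian(c2 cc) = 0xc2cc
  opcode bits[15:12]=0xc: andi/RI
  rd@[11:8]=0x2 ⇒ R2
  imm@[7:0]=0xcc ⇒ $204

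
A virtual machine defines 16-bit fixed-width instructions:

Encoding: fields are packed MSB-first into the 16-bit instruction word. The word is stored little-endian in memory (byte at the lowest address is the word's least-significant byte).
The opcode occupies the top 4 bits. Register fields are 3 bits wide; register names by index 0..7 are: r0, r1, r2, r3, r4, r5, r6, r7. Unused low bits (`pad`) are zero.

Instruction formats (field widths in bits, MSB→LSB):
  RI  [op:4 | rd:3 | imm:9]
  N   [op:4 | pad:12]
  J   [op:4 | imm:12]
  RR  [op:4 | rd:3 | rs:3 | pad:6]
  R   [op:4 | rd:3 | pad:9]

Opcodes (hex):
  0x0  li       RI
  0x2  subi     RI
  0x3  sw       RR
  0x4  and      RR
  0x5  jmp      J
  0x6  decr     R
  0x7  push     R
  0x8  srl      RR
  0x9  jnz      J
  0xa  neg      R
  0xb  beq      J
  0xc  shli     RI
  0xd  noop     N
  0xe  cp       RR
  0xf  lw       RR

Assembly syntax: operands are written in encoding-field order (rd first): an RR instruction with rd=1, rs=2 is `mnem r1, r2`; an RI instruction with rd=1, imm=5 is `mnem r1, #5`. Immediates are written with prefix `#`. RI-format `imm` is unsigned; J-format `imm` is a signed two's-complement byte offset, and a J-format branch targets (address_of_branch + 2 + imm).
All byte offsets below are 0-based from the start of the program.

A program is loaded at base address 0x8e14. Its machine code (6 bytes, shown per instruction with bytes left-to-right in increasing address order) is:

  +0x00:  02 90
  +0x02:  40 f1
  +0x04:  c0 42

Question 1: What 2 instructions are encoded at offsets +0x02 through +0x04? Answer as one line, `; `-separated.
lw r0, r5; and r1, r3

[02] 40 f1 → 0xf140
  top 4b → 0xf → lw [RR]
  rd@[11:9]=0x0 ⇒ r0
  rs@[8:6]=0x5 ⇒ r5
[04] c0 42 → 0x42c0
  top 4b → 0x4 → and [RR]
  rd@[11:9]=0x1 ⇒ r1
  rs@[8:6]=0x3 ⇒ r3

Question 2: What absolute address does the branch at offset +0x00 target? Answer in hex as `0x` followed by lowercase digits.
0x8e18

@+00  little-endian(02 90) = 0x9002
  top 4b → 0x9 → jnz [J]
  imm@[11:0]=0x2 ⇒ #2
  target = base 0x8e14 + off 0x00 + 2 + imm 2 = 0x8e18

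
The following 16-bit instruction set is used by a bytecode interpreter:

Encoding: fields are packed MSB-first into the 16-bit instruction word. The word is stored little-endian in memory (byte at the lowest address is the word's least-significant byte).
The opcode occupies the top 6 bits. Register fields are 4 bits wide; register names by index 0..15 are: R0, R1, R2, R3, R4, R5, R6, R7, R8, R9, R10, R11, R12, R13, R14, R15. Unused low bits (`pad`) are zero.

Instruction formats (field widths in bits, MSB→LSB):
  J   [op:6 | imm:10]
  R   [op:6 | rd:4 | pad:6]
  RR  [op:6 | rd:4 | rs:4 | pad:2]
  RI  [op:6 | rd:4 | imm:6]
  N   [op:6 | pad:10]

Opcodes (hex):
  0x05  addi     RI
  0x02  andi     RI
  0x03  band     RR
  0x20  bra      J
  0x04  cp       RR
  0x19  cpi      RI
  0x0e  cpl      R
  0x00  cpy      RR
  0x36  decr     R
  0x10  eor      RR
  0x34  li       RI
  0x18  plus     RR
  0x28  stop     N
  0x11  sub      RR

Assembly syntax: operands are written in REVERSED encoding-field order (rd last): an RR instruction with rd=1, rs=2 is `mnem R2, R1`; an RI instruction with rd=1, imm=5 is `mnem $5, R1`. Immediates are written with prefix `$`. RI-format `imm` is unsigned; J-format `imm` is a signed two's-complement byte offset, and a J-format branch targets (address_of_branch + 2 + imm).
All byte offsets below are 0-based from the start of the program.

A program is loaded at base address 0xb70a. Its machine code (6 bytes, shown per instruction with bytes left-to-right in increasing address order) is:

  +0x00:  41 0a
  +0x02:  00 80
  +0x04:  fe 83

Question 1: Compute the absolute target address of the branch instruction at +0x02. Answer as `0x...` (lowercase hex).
+0x02: 00 80 ⇒ word 0x8000 (little)
  top 6b → 0x20 → bra [J]
  [9:0] imm=0 = $0
  target = base 0xb70a + off 0x02 + 2 + imm 0 = 0xb70e

0xb70e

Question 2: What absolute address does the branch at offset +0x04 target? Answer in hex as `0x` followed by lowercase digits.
+0x04: fe 83 ⇒ word 0x83fe (little)
  top 6b → 0x20 → bra [J]
  imm: (w>>0)&0x3ff=0x3fe (s10→-2) → $-2
  target = base 0xb70a + off 0x04 + 2 + imm -2 = 0xb70e

0xb70e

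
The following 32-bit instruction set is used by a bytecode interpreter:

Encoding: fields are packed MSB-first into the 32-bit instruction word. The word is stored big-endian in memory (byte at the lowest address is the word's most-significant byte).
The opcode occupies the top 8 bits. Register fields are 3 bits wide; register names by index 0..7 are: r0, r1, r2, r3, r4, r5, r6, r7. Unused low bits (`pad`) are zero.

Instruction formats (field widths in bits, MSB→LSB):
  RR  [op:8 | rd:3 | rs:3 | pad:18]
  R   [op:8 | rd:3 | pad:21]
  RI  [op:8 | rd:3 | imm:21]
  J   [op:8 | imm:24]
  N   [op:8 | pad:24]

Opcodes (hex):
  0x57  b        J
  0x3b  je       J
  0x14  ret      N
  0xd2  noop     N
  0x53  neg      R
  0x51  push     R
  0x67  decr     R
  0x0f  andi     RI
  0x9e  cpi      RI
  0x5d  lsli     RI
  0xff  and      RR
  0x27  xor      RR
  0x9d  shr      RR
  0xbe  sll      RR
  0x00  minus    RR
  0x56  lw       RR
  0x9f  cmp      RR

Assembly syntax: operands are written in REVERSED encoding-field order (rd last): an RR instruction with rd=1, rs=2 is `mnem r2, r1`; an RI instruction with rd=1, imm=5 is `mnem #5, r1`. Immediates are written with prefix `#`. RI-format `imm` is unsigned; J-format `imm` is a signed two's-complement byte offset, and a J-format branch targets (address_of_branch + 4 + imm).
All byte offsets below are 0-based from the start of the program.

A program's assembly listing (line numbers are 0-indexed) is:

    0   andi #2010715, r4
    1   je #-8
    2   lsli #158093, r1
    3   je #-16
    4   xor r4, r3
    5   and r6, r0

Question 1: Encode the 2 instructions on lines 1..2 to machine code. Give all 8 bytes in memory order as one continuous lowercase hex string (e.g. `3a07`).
3bfffff85d22698d

1. je fields op=0x3b:8|imm=-8:24 → word 3bfffff8h → 3b ff ff f8
2. lsli fields op=0x5d:8|rd=1:3|imm=158093:21 → word 5d22698dh → 5d 22 69 8d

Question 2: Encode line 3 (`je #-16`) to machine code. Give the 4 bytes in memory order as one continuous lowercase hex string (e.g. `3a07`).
L3: je op=0x3b:8|imm=-16:24 ⇒ 0x3bfffff0 ⇒ big 3b ff ff f0

3bfffff0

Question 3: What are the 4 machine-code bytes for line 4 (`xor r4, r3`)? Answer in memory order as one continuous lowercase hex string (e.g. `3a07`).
line 4 (xor): pack op=0x27:8|rd=3:3|rs=4:3|pad=0:18 = 0x27700000; big→ 27 70 00 00

27700000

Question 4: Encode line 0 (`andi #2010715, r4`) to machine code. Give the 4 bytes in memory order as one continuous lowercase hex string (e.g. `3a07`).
0f9eae5b

0. andi fields op=0xf:8|rd=4:3|imm=2010715:21 → word 0f9eae5bh → 0f 9e ae 5b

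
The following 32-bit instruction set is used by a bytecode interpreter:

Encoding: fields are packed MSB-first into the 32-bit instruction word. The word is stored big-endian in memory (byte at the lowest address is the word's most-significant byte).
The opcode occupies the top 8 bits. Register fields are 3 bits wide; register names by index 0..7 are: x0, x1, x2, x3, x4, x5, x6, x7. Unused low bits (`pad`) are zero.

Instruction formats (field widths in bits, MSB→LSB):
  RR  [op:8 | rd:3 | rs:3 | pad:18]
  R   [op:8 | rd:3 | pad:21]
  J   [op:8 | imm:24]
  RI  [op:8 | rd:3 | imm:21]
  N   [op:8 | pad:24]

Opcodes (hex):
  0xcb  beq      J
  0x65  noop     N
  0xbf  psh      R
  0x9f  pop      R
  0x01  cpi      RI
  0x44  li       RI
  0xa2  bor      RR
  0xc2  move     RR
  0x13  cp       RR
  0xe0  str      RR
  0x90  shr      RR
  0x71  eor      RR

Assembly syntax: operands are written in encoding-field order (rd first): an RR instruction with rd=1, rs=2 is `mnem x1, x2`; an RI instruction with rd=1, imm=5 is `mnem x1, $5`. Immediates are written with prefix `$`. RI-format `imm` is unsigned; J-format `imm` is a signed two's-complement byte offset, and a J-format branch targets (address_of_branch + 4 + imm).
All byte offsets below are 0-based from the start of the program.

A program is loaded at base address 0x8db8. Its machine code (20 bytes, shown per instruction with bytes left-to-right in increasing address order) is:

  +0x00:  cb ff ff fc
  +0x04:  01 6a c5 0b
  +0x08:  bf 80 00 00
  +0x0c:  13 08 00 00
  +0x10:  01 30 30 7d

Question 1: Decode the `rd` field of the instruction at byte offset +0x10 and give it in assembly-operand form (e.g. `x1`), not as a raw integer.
x1

+0x10: 01 30 30 7d ⇒ word 0x0130307d (big)
  top 8b → 0x1 → cpi [RI]
  [23:21] rd=1 = x1
  [20:0] imm=1060989 = $1060989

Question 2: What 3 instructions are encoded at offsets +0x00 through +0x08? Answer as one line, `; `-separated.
beq $-4; cpi x3, $705803; psh x4

[00] cb ff ff fc → 0xcbfffffc
  opcode bits[31:24]=0xcb: beq/J
  imm: (w>>0)&0xffffff=0xfffffc (s24→-4) → $-4
[04] 01 6a c5 0b → 0x016ac50b
  opcode bits[31:24]=0x1: cpi/RI
  rd: (w>>21)&0x7=0x3 → x3
  imm: (w>>0)&0x1fffff=0xac50b → $705803
[08] bf 80 00 00 → 0xbf800000
  opcode bits[31:24]=0xbf: psh/R
  rd: (w>>21)&0x7=0x4 → x4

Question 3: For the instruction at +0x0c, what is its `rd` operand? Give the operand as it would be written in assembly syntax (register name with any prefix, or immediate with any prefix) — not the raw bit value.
@+0c  big-endian(13 08 00 00) = 0x13080000
  op=0x13080000>>24=0x13 ⇒ cp (RR)
  [23:21] rd=0 = x0
  [20:18] rs=2 = x2

x0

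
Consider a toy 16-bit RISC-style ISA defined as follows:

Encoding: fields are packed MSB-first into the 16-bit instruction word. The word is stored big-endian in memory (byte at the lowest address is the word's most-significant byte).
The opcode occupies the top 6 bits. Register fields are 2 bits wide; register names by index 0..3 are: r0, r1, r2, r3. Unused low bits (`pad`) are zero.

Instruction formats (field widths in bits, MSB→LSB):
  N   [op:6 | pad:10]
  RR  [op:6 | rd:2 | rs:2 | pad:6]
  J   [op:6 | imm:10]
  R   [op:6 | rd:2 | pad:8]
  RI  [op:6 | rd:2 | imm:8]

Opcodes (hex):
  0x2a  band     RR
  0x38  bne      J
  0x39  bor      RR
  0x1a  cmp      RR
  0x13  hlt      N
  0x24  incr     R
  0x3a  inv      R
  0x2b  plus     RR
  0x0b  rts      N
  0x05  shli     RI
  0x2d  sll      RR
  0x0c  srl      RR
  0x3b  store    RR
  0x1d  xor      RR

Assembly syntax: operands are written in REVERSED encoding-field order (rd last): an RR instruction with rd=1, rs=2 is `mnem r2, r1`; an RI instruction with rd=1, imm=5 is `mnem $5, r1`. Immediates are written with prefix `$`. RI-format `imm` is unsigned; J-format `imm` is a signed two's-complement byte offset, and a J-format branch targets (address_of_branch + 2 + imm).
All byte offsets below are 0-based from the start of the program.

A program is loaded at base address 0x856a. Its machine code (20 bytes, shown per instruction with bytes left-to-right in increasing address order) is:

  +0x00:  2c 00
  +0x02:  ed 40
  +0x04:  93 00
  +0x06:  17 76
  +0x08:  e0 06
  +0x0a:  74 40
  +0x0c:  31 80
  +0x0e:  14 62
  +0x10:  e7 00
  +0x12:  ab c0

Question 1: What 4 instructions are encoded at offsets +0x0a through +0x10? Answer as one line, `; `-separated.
off 0x0a: read 74 40 as big → 0x7440
  top 6b → 0x1d → xor [RR]
  rd: (w>>8)&0x3=0x0 → r0
  rs: (w>>6)&0x3=0x1 → r1
off 0x0c: read 31 80 as big → 0x3180
  top 6b → 0xc → srl [RR]
  rd: (w>>8)&0x3=0x1 → r1
  rs: (w>>6)&0x3=0x2 → r2
off 0x0e: read 14 62 as big → 0x1462
  top 6b → 0x5 → shli [RI]
  rd: (w>>8)&0x3=0x0 → r0
  imm: (w>>0)&0xff=0x62 → $98
off 0x10: read e7 00 as big → 0xe700
  top 6b → 0x39 → bor [RR]
  rd: (w>>8)&0x3=0x3 → r3
  rs: (w>>6)&0x3=0x0 → r0

xor r1, r0; srl r2, r1; shli $98, r0; bor r0, r3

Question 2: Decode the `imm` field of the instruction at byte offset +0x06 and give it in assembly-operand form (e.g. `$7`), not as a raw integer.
$118

+0x06: 17 76 ⇒ word 0x1776 (big)
  top 6b → 0x5 → shli [RI]
  [9:8] rd=3 = r3
  [7:0] imm=118 = $118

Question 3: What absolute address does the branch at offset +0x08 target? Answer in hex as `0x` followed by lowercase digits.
0x857a

[08] e0 06 → 0xe006
  top 6b → 0x38 → bne [J]
  imm@[9:0]=0x6 ⇒ $6
  target = base 0x856a + off 0x08 + 2 + imm 6 = 0x857a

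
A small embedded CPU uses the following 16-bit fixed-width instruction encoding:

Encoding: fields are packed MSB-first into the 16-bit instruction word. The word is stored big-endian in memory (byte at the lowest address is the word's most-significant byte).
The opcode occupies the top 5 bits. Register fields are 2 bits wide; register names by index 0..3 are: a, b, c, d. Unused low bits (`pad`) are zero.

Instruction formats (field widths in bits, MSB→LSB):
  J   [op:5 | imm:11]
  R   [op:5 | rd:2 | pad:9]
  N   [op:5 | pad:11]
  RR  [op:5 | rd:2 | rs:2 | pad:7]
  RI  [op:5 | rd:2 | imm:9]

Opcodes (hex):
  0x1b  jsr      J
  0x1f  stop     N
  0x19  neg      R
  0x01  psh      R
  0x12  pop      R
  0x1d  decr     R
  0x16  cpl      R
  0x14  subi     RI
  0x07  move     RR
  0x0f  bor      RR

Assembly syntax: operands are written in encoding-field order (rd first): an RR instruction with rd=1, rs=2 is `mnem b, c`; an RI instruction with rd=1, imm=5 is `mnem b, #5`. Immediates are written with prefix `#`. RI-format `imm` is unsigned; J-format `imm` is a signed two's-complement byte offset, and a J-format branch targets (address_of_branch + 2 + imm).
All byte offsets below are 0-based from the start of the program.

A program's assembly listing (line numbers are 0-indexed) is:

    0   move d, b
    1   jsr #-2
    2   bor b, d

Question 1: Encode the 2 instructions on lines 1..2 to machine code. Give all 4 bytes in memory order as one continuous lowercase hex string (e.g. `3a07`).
1. jsr fields op=0x1b:5|imm=-2:11 → word dffeh → df fe
2. bor fields op=0xf:5|rd=1:2|rs=3:2|pad=0:7 → word 7b80h → 7b 80

dffe7b80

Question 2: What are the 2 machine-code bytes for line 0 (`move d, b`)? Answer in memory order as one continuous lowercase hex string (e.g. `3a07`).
3e80

line 0 (move): pack op=0x7:5|rd=3:2|rs=1:2|pad=0:7 = 0x3e80; big→ 3e 80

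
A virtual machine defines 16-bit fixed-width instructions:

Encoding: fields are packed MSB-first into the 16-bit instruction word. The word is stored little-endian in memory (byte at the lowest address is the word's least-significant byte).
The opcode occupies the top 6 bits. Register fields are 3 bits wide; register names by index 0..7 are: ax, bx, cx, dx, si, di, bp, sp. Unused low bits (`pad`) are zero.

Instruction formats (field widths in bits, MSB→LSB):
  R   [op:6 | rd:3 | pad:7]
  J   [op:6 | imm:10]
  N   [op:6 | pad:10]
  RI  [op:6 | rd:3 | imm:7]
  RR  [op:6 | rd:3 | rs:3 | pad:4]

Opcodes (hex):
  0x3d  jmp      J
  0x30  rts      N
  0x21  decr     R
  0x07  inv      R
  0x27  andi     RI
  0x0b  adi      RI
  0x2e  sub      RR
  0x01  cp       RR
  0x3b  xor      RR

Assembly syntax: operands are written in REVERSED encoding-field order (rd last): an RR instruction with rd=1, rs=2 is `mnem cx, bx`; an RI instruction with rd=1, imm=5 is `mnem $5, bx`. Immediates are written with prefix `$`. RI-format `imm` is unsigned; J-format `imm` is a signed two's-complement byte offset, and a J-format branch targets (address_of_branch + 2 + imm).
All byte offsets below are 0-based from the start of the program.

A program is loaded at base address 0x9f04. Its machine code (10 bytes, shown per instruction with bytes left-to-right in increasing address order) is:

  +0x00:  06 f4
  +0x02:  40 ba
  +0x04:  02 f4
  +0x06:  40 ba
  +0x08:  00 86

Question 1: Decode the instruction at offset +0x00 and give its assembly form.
jmp $6

@+00  little-endian(06 f4) = 0xf406
  opcode bits[15:10]=0x3d: jmp/J
  imm@[9:0]=0x6 ⇒ $6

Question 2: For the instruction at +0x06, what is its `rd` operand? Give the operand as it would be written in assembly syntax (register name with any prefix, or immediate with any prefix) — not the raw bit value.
off 0x06: read 40 ba as little → 0xba40
  top 6b → 0x2e → sub [RR]
  [9:7] rd=4 = si
  [6:4] rs=4 = si

si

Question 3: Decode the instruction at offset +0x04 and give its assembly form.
off 0x04: read 02 f4 as little → 0xf402
  opcode bits[15:10]=0x3d: jmp/J
  imm: (w>>0)&0x3ff=0x2 → $2

jmp $2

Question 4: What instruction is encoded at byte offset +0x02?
sub si, si

[02] 40 ba → 0xba40
  op=0xba40>>10=0x2e ⇒ sub (RR)
  rd@[9:7]=0x4 ⇒ si
  rs@[6:4]=0x4 ⇒ si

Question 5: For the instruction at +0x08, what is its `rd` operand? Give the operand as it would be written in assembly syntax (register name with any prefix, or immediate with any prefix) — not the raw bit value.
off 0x08: read 00 86 as little → 0x8600
  opcode bits[15:10]=0x21: decr/R
  rd@[9:7]=0x4 ⇒ si

si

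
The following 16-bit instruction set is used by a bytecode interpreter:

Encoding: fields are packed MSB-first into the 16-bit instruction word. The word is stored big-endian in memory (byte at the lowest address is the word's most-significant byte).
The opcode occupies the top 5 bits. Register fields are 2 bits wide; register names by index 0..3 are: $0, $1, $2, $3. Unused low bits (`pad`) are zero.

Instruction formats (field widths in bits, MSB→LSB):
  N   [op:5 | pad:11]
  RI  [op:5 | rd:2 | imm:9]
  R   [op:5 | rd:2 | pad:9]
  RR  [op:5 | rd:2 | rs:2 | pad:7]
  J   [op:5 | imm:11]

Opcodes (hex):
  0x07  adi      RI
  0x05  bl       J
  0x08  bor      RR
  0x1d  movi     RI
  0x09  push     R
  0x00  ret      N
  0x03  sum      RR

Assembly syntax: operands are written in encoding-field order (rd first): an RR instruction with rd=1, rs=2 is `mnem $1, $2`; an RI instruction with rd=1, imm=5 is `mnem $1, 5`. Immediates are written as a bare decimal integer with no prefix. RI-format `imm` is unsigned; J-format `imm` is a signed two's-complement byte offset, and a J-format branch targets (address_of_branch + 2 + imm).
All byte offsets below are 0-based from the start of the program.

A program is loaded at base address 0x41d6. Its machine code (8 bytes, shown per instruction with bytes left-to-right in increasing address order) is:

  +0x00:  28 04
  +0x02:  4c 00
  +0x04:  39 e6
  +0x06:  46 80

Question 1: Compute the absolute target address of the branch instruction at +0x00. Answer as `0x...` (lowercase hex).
0x41dc

+0x00: 28 04 ⇒ word 0x2804 (big)
  opcode bits[15:11]=0x5: bl/J
  imm: (w>>0)&0x7ff=0x4 → 4
  target = base 0x41d6 + off 0x00 + 2 + imm 4 = 0x41dc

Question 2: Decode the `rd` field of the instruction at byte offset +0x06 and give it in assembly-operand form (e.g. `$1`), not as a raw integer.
$3

@+06  big-endian(46 80) = 0x4680
  opcode bits[15:11]=0x8: bor/RR
  rd: (w>>9)&0x3=0x3 → $3
  rs: (w>>7)&0x3=0x1 → $1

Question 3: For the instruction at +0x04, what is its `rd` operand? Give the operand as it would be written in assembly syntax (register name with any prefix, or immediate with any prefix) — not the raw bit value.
$0

[04] 39 e6 → 0x39e6
  op=0x39e6>>11=0x7 ⇒ adi (RI)
  rd: (w>>9)&0x3=0x0 → $0
  imm: (w>>0)&0x1ff=0x1e6 → 486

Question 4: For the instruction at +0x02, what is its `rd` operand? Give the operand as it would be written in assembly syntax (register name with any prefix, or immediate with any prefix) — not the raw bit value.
[02] 4c 00 → 0x4c00
  top 5b → 0x9 → push [R]
  rd: (w>>9)&0x3=0x2 → $2

$2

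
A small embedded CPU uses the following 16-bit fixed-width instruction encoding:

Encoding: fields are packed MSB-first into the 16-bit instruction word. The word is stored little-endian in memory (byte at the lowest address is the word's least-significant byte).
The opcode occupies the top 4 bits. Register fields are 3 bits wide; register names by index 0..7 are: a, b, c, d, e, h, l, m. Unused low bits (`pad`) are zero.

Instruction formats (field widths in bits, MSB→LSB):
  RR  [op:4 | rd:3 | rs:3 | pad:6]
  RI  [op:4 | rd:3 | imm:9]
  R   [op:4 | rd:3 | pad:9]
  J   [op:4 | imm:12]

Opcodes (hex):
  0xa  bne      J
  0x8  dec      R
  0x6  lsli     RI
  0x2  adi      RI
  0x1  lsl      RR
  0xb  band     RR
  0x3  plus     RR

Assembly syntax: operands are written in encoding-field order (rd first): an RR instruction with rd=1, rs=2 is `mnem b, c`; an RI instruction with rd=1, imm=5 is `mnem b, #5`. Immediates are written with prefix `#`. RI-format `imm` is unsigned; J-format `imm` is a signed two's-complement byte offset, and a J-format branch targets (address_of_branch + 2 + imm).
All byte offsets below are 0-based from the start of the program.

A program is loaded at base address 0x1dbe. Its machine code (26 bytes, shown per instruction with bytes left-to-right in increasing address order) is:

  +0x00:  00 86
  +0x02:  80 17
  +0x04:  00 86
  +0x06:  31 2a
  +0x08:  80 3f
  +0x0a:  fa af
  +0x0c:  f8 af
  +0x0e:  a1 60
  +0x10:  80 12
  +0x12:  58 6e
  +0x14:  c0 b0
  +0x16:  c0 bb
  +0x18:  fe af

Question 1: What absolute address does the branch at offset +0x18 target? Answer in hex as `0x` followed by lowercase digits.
0x1dd6

off 0x18: read fe af as little → 0xaffe
  top 4b → 0xa → bne [J]
  [11:0] imm=4094 (s12→-2) = #-2
  target = base 0x1dbe + off 0x18 + 2 + imm -2 = 0x1dd6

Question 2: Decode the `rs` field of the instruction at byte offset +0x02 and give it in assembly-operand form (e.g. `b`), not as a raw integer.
l

off 0x02: read 80 17 as little → 0x1780
  opcode bits[15:12]=0x1: lsl/RR
  rd@[11:9]=0x3 ⇒ d
  rs@[8:6]=0x6 ⇒ l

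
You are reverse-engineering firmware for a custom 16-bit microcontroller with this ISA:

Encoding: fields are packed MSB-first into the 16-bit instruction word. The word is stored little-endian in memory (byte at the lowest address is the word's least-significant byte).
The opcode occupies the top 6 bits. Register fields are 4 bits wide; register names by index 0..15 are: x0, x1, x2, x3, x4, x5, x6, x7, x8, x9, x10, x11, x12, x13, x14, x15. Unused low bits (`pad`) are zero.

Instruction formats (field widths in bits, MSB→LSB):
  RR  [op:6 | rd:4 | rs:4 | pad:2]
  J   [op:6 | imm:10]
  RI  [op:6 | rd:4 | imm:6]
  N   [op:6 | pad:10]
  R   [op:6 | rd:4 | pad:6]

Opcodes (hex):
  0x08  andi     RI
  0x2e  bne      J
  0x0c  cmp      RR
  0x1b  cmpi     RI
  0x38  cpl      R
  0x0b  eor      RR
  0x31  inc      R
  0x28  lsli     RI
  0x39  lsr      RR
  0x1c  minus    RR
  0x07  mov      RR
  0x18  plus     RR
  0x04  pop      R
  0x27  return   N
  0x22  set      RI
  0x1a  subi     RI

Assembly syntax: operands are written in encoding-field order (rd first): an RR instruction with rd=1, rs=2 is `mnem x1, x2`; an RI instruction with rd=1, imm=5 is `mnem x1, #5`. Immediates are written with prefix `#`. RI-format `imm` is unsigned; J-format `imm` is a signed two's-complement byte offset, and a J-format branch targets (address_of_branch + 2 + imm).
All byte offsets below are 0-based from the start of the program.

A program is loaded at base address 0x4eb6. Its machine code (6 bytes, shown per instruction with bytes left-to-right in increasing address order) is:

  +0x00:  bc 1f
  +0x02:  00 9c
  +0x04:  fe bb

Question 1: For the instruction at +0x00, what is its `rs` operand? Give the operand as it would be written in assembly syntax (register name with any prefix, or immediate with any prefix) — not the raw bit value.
off 0x00: read bc 1f as little → 0x1fbc
  top 6b → 0x7 → mov [RR]
  rd@[9:6]=0xe ⇒ x14
  rs@[5:2]=0xf ⇒ x15

x15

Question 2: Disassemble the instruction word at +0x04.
bne #-2

off 0x04: read fe bb as little → 0xbbfe
  opcode bits[15:10]=0x2e: bne/J
  imm: (w>>0)&0x3ff=0x3fe (s10→-2) → #-2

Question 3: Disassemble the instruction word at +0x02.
return

+0x02: 00 9c ⇒ word 0x9c00 (little)
  opcode bits[15:10]=0x27: return/N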